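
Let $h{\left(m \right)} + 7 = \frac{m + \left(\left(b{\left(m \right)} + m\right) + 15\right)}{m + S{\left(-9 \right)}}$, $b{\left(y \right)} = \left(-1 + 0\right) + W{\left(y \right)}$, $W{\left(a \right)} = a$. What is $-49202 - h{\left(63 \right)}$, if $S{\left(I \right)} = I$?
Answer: $- \frac{2656733}{54} \approx -49199.0$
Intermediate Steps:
$b{\left(y \right)} = -1 + y$ ($b{\left(y \right)} = \left(-1 + 0\right) + y = -1 + y$)
$h{\left(m \right)} = -7 + \frac{14 + 3 m}{-9 + m}$ ($h{\left(m \right)} = -7 + \frac{m + \left(\left(\left(-1 + m\right) + m\right) + 15\right)}{m - 9} = -7 + \frac{m + \left(\left(-1 + 2 m\right) + 15\right)}{-9 + m} = -7 + \frac{m + \left(14 + 2 m\right)}{-9 + m} = -7 + \frac{14 + 3 m}{-9 + m}$)
$-49202 - h{\left(63 \right)} = -49202 - \frac{77 - 252}{-9 + 63} = -49202 - \frac{77 - 252}{54} = -49202 - \frac{1}{54} \left(-175\right) = -49202 - - \frac{175}{54} = -49202 + \frac{175}{54} = - \frac{2656733}{54}$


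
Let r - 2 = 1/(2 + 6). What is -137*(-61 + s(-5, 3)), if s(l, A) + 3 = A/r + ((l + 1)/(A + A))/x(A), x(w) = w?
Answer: 1316570/153 ≈ 8605.0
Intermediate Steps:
r = 17/8 (r = 2 + 1/(2 + 6) = 2 + 1/8 = 2 + ⅛ = 17/8 ≈ 2.1250)
s(l, A) = -3 + 8*A/17 + (1 + l)/(2*A²) (s(l, A) = -3 + (A/(17/8) + ((l + 1)/(A + A))/A) = -3 + (A*(8/17) + ((1 + l)/((2*A)))/A) = -3 + (8*A/17 + ((1 + l)*(1/(2*A)))/A) = -3 + (8*A/17 + ((1 + l)/(2*A))/A) = -3 + (8*A/17 + (1 + l)/(2*A²)) = -3 + 8*A/17 + (1 + l)/(2*A²))
-137*(-61 + s(-5, 3)) = -137*(-61 + (1/34)*(17 + 17*(-5) + 2*3²*(-51 + 8*3))/3²) = -137*(-61 + (1/34)*(⅑)*(17 - 85 + 2*9*(-51 + 24))) = -137*(-61 + (1/34)*(⅑)*(17 - 85 + 2*9*(-27))) = -137*(-61 + (1/34)*(⅑)*(17 - 85 - 486)) = -137*(-61 + (1/34)*(⅑)*(-554)) = -137*(-61 - 277/153) = -137*(-9610/153) = 1316570/153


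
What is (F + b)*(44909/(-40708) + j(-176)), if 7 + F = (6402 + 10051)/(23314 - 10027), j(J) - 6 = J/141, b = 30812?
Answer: 2143027431072802/19066273659 ≈ 1.1240e+5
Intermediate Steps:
j(J) = 6 + J/141
F = -76556/13287 (F = -7 + (6402 + 10051)/(23314 - 10027) = -7 + 16453/13287 = -76556/13287 ≈ -5.7617)
(F + b)*(44909/(-40708) + j(-176)) = (-76556/13287 + 30812)*(44909/(-40708) + (6 + (1/141)*(-176))) = 409322488*(44909*(-1/40708) + (6 - 176/141))/13287 = 409322488*(-44909/40708 + 670/141)/13287 = (409322488/13287)*(20942191/5739828) = 2143027431072802/19066273659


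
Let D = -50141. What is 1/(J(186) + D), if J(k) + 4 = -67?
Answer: -1/50212 ≈ -1.9916e-5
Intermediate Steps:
J(k) = -71 (J(k) = -4 - 67 = -71)
1/(J(186) + D) = 1/(-71 - 50141) = 1/(-50212) = -1/50212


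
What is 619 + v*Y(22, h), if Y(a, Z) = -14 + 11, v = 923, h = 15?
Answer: -2150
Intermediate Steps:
Y(a, Z) = -3
619 + v*Y(22, h) = 619 + 923*(-3) = 619 - 2769 = -2150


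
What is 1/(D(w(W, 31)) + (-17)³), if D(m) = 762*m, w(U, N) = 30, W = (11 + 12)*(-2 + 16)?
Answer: 1/17947 ≈ 5.5720e-5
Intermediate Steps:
W = 322 (W = 23*14 = 322)
1/(D(w(W, 31)) + (-17)³) = 1/(762*30 + (-17)³) = 1/(22860 - 4913) = 1/17947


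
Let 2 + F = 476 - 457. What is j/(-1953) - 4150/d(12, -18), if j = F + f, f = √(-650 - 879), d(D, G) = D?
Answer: -1350859/3906 - I*√1529/1953 ≈ -345.84 - 0.020022*I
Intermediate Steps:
F = 17 (F = -2 + (476 - 457) = -2 + 19 = 17)
f = I*√1529 (f = √(-1529) = I*√1529 ≈ 39.102*I)
j = 17 + I*√1529 ≈ 17.0 + 39.102*I
j/(-1953) - 4150/d(12, -18) = (17 + I*√1529)/(-1953) - 4150/12 = (17 + I*√1529)*(-1/1953) - 4150*1/12 = (-17/1953 - I*√1529/1953) - 2075/6 = -1350859/3906 - I*√1529/1953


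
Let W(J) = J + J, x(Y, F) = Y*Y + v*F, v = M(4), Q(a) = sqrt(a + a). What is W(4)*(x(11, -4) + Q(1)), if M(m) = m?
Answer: 840 + 8*sqrt(2) ≈ 851.31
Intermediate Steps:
Q(a) = sqrt(2)*sqrt(a) (Q(a) = sqrt(2*a) = sqrt(2)*sqrt(a))
v = 4
x(Y, F) = Y**2 + 4*F (x(Y, F) = Y*Y + 4*F = Y**2 + 4*F)
W(J) = 2*J
W(4)*(x(11, -4) + Q(1)) = (2*4)*((11**2 + 4*(-4)) + sqrt(2)*sqrt(1)) = 8*((121 - 16) + sqrt(2)*1) = 8*(105 + sqrt(2)) = 840 + 8*sqrt(2)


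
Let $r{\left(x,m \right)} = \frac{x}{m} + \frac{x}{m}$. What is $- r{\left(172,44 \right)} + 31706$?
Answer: $\frac{348680}{11} \approx 31698.0$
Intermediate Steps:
$r{\left(x,m \right)} = \frac{2 x}{m}$
$- r{\left(172,44 \right)} + 31706 = - \frac{2 \cdot 172}{44} + 31706 = \left(-1\right) \frac{86}{11} + 31706 = - \frac{86}{11} + 31706 = \frac{348680}{11}$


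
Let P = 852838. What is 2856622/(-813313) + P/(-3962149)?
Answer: -12011986232972/3222467289637 ≈ -3.7276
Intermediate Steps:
2856622/(-813313) + P/(-3962149) = 2856622/(-813313) + 852838/(-3962149) = 2856622*(-1/813313) + 852838*(-1/3962149) = -2856622/813313 - 852838/3962149 = -12011986232972/3222467289637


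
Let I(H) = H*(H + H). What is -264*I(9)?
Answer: -42768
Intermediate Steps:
I(H) = 2*H² (I(H) = H*(2*H) = 2*H²)
-264*I(9) = -528*9² = -528*81 = -264*162 = -42768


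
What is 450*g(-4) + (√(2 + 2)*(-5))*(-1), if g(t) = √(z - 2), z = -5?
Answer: 10 + 450*I*√7 ≈ 10.0 + 1190.6*I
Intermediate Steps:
g(t) = I*√7 (g(t) = √(-5 - 2) = √(-7) = I*√7)
450*g(-4) + (√(2 + 2)*(-5))*(-1) = 450*(I*√7) + (√(2 + 2)*(-5))*(-1) = 450*I*√7 + (√4*(-5))*(-1) = 450*I*√7 + (2*(-5))*(-1) = 450*I*√7 - 10*(-1) = 450*I*√7 + 10 = 10 + 450*I*√7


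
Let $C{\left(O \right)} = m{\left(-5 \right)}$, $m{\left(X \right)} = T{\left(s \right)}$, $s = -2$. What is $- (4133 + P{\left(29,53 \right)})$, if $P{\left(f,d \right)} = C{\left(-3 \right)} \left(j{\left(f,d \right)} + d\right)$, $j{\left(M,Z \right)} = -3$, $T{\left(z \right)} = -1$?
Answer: $-4083$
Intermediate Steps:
$m{\left(X \right)} = -1$
$C{\left(O \right)} = -1$
$P{\left(f,d \right)} = 3 - d$ ($P{\left(f,d \right)} = - (-3 + d) = 3 - d$)
$- (4133 + P{\left(29,53 \right)}) = - (4133 + \left(3 - 53\right)) = - (4133 - 50) = \left(-1\right) 4083 = -4083$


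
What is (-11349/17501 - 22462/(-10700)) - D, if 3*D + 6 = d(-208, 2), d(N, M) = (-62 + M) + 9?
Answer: 1914813231/93630350 ≈ 20.451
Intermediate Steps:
d(N, M) = -53 + M
D = -19 (D = -2 + (-53 + 2)/3 = -2 + (⅓)*(-51) = -2 - 17 = -19)
(-11349/17501 - 22462/(-10700)) - D = (-11349/17501 - 22462/(-10700)) - 1*(-19) = (-11349*1/17501 - 22462*(-1/10700)) + 19 = (-11349/17501 + 11231/5350) + 19 = 135836581/93630350 + 19 = 1914813231/93630350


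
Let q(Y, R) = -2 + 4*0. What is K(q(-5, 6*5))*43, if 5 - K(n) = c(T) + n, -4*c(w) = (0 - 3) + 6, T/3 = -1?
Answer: 1333/4 ≈ 333.25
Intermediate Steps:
T = -3 (T = 3*(-1) = -3)
c(w) = -3/4 (c(w) = -((0 - 3) + 6)/4 = -(-3 + 6)/4 = -1/4*3 = -3/4)
q(Y, R) = -2 (q(Y, R) = -2 + 0 = -2)
K(n) = 23/4 - n (K(n) = 5 - (-3/4 + n) = 5 + (3/4 - n) = 23/4 - n)
K(q(-5, 6*5))*43 = (23/4 - 1*(-2))*43 = (23/4 + 2)*43 = (31/4)*43 = 1333/4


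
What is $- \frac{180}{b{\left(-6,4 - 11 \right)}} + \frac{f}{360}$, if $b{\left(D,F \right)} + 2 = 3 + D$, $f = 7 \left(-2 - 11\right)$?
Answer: $\frac{12869}{360} \approx 35.747$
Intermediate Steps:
$f = -91$ ($f = 7 \left(-13\right) = -91$)
$b{\left(D,F \right)} = 1 + D$ ($b{\left(D,F \right)} = -2 + \left(3 + D\right) = 1 + D$)
$- \frac{180}{b{\left(-6,4 - 11 \right)}} + \frac{f}{360} = - \frac{180}{1 - 6} - \frac{91}{360} = - \frac{180}{-5} - \frac{91}{360} = \left(-180\right) \left(- \frac{1}{5}\right) - \frac{91}{360} = 36 - \frac{91}{360} = \frac{12869}{360}$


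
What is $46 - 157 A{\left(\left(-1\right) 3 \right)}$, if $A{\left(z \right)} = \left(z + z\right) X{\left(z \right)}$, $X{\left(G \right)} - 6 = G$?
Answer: $2872$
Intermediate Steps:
$X{\left(G \right)} = 6 + G$
$A{\left(z \right)} = 2 z \left(6 + z\right)$ ($A{\left(z \right)} = \left(z + z\right) \left(6 + z\right) = 2 z \left(6 + z\right)$)
$46 - 157 A{\left(\left(-1\right) 3 \right)} = 46 - 157 \cdot 2 \left(\left(-1\right) 3\right) \left(6 - 3\right) = 46 - 157 \cdot 2 \left(-3\right) \left(6 - 3\right) = 46 - 157 \cdot 2 \left(-3\right) 3 = 46 - -2826 = 46 + 2826 = 2872$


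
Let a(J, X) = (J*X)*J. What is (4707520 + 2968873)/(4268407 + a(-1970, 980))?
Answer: 7676393/3807550407 ≈ 0.0020161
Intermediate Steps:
a(J, X) = X*J²
(4707520 + 2968873)/(4268407 + a(-1970, 980)) = (4707520 + 2968873)/(4268407 + 980*(-1970)²) = 7676393/(4268407 + 980*3880900) = 7676393/(4268407 + 3803282000) = 7676393/3807550407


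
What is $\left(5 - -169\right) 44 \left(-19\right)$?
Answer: $-145464$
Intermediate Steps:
$\left(5 - -169\right) 44 \left(-19\right) = \left(5 + 169\right) \left(-836\right) = 174 \left(-836\right) = -145464$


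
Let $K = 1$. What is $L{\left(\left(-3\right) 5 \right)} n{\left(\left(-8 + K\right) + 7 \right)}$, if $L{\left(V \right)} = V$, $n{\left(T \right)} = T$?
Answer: $0$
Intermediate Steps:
$L{\left(\left(-3\right) 5 \right)} n{\left(\left(-8 + K\right) + 7 \right)} = \left(-3\right) 5 \left(\left(-8 + 1\right) + 7\right) = - 15 \left(-7 + 7\right) = \left(-15\right) 0 = 0$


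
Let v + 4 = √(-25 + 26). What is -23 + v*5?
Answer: -38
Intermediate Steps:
v = -3 (v = -4 + √(-25 + 26) = -4 + √1 = -4 + 1 = -3)
-23 + v*5 = -23 - 3*5 = -23 - 15 = -38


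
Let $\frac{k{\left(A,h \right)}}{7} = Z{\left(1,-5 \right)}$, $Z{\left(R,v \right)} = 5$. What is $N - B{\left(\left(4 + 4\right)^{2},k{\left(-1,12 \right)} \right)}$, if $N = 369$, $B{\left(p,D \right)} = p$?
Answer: $305$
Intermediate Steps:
$k{\left(A,h \right)} = 35$ ($k{\left(A,h \right)} = 7 \cdot 5 = 35$)
$N - B{\left(\left(4 + 4\right)^{2},k{\left(-1,12 \right)} \right)} = 369 - \left(4 + 4\right)^{2} = 369 - 8^{2} = 369 - 64 = 305$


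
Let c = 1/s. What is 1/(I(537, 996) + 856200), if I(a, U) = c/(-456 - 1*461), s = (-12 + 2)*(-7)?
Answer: 64190/54959477999 ≈ 1.1680e-6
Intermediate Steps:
s = 70 (s = -10*(-7) = 70)
c = 1/70 ≈ 0.014286
I(a, U) = -1/64190 (I(a, U) = 1/(70*(-456 - 1*461)) = 1/(70*(-456 - 461)) = (1/70)/(-917) = (1/70)*(-1/917) = -1/64190)
1/(I(537, 996) + 856200) = 1/(-1/64190 + 856200) = 1/(54959477999/64190) = 64190/54959477999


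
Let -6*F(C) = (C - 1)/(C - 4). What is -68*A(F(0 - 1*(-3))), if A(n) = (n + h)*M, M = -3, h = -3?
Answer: -544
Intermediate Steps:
F(C) = -(-1 + C)/(6*(-4 + C)) (F(C) = -(C - 1)/(6*(C - 4)) = -(-1 + C)/(6*(-4 + C)))
A(n) = 9 - 3*n (A(n) = (n - 3)*(-3) = (-3 + n)*(-3) = 9 - 3*n)
-68*A(F(0 - 1*(-3))) = -68*(9 - (1 - (0 - 1*(-3)))/(2*(-4 + (0 - 1*(-3))))) = -68*(9 - (1 - (0 + 3))/(2*(-4 + (0 + 3)))) = -68*(9 - (1 - 1*3)/(2*(-4 + 3))) = -68*(9 - (1 - 3)/(2*(-1))) = -68*(9 - (-1)*(-2)/2) = -68*(9 - 3*⅓) = -68*(9 - 1) = -68*8 = -544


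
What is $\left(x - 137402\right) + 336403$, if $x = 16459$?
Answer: $215460$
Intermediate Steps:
$\left(x - 137402\right) + 336403 = \left(16459 - 137402\right) + 336403 = -120943 + 336403 = 215460$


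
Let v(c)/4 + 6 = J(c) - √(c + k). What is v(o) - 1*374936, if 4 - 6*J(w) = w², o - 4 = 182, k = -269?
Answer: -1194064/3 - 4*I*√83 ≈ -3.9802e+5 - 36.442*I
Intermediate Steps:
o = 186 (o = 4 + 182 = 186)
J(w) = ⅔ - w²/6
v(c) = -64/3 - 4*√(-269 + c) - 2*c²/3 (v(c) = -24 + 4*((⅔ - c²/6) - √(c - 269)) = -24 + 4*((⅔ - c²/6) - √(-269 + c)) = -24 + 4*(⅔ - √(-269 + c) - c²/6) = -24 + (8/3 - 4*√(-269 + c) - 2*c²/3) = -64/3 - 4*√(-269 + c) - 2*c²/3)
v(o) - 1*374936 = (-64/3 - 4*√(-269 + 186) - ⅔*186²) - 1*374936 = (-64/3 - 4*I*√83 - ⅔*34596) - 374936 = (-64/3 - 4*I*√83 - 23064) - 374936 = (-69256/3 - 4*I*√83) - 374936 = -1194064/3 - 4*I*√83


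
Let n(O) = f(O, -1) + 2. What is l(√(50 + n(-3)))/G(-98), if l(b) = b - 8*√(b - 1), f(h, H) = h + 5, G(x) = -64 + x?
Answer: -√6/54 + 4*√(-1 + 3*√6)/81 ≈ 0.079065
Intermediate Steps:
f(h, H) = 5 + h
n(O) = 7 + O (n(O) = (5 + O) + 2 = 7 + O)
l(b) = b - 8*√(-1 + b)
l(√(50 + n(-3)))/G(-98) = (√(50 + (7 - 3)) - 8*√(-1 + √(50 + (7 - 3))))/(-64 - 98) = (√(50 + 4) - 8*√(-1 + √(50 + 4)))/(-162) = (√54 - 8*√(-1 + √54))*(-1/162) = (3*√6 - 8*√(-1 + 3*√6))*(-1/162) = (-8*√(-1 + 3*√6) + 3*√6)*(-1/162) = -√6/54 + 4*√(-1 + 3*√6)/81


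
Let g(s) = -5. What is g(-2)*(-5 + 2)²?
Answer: -45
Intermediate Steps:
g(-2)*(-5 + 2)² = -5*(-5 + 2)² = -5*(-3)² = -5*9 = -45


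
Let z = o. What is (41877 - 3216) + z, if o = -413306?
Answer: -374645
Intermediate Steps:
z = -413306
(41877 - 3216) + z = (41877 - 3216) - 413306 = 38661 - 413306 = -374645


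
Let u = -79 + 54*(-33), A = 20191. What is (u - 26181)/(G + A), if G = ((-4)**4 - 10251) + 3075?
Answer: -28042/13271 ≈ -2.1130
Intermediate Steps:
G = -6920 (G = (256 - 10251) + 3075 = -9995 + 3075 = -6920)
u = -1861 (u = -79 - 1782 = -1861)
(u - 26181)/(G + A) = (-1861 - 26181)/(-6920 + 20191) = -28042/13271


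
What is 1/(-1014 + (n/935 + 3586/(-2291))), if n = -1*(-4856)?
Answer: -2142085/2164302004 ≈ -0.00098974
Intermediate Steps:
n = 4856
1/(-1014 + (n/935 + 3586/(-2291))) = 1/(-1014 + (4856/935 + 3586/(-2291))) = 1/(-1014 + (4856*(1/935) + 3586*(-1/2291))) = 1/(-1014 + (4856/935 - 3586/2291)) = 1/(-1014 + 7772186/2142085) = 1/(-2164302004/2142085) = -2142085/2164302004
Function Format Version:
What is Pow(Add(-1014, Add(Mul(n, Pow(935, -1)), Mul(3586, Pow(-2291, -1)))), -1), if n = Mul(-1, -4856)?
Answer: Rational(-2142085, 2164302004) ≈ -0.00098974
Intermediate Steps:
n = 4856
Pow(Add(-1014, Add(Mul(n, Pow(935, -1)), Mul(3586, Pow(-2291, -1)))), -1) = Pow(Add(-1014, Add(Mul(4856, Pow(935, -1)), Mul(3586, Pow(-2291, -1)))), -1) = Pow(Add(-1014, Add(Mul(4856, Rational(1, 935)), Mul(3586, Rational(-1, 2291)))), -1) = Pow(Add(-1014, Add(Rational(4856, 935), Rational(-3586, 2291))), -1) = Pow(Add(-1014, Rational(7772186, 2142085)), -1) = Pow(Rational(-2164302004, 2142085), -1) = Rational(-2142085, 2164302004)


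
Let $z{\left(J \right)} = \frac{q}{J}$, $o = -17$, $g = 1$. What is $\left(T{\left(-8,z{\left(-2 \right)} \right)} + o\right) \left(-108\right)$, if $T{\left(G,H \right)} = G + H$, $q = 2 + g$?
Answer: $2862$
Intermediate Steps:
$q = 3$ ($q = 2 + 1 = 3$)
$z{\left(J \right)} = \frac{3}{J}$
$\left(T{\left(-8,z{\left(-2 \right)} \right)} + o\right) \left(-108\right) = \left(\left(-8 + \frac{3}{-2}\right) - 17\right) \left(-108\right) = \left(\left(-8 + 3 \left(- \frac{1}{2}\right)\right) - 17\right) \left(-108\right) = \left(\left(-8 - \frac{3}{2}\right) - 17\right) \left(-108\right) = \left(- \frac{19}{2} - 17\right) \left(-108\right) = \left(- \frac{53}{2}\right) \left(-108\right) = 2862$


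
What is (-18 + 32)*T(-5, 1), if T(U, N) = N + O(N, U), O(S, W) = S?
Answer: 28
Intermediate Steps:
T(U, N) = 2*N (T(U, N) = N + N = 2*N)
(-18 + 32)*T(-5, 1) = (-18 + 32)*(2*1) = 14*2 = 28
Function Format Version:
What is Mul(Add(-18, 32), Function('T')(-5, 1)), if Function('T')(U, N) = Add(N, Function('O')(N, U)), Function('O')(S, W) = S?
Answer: 28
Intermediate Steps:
Function('T')(U, N) = Mul(2, N) (Function('T')(U, N) = Add(N, N) = Mul(2, N))
Mul(Add(-18, 32), Function('T')(-5, 1)) = Mul(Add(-18, 32), Mul(2, 1)) = Mul(14, 2) = 28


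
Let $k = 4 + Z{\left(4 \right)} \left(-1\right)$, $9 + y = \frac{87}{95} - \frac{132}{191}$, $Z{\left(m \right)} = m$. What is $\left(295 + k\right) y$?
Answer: $- \frac{9394452}{3629} \approx -2588.7$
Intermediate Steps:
$y = - \frac{159228}{18145}$ ($y = -9 + \left(\frac{87}{95} - \frac{132}{191}\right) = -9 + \frac{4077}{18145} = - \frac{159228}{18145} \approx -8.7753$)
$k = 0$ ($k = 4 + 4 \left(-1\right) = 4 - 4 = 0$)
$\left(295 + k\right) y = \left(295 + 0\right) \left(- \frac{159228}{18145}\right) = 295 \left(- \frac{159228}{18145}\right) = - \frac{9394452}{3629}$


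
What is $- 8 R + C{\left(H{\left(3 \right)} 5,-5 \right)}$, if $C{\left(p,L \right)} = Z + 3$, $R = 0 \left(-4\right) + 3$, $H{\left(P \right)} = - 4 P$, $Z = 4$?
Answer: $-17$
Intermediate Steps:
$R = 3$ ($R = 0 + 3 = 3$)
$C{\left(p,L \right)} = 7$ ($C{\left(p,L \right)} = 4 + 3 = 7$)
$- 8 R + C{\left(H{\left(3 \right)} 5,-5 \right)} = \left(-8\right) 3 + 7 = -24 + 7 = -17$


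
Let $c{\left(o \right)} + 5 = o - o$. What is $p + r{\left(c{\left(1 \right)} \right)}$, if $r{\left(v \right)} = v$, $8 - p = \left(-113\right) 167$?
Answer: $18874$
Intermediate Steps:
$p = 18879$ ($p = 8 - \left(-113\right) 167 = 8 - -18871 = 8 + 18871 = 18879$)
$c{\left(o \right)} = -5$ ($c{\left(o \right)} = -5 + \left(o - o\right) = -5 + 0 = -5$)
$p + r{\left(c{\left(1 \right)} \right)} = 18879 - 5 = 18874$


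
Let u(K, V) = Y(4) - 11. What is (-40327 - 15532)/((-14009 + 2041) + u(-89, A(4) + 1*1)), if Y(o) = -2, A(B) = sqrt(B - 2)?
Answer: 55859/11981 ≈ 4.6623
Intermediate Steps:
A(B) = sqrt(-2 + B)
u(K, V) = -13 (u(K, V) = -2 - 11 = -13)
(-40327 - 15532)/((-14009 + 2041) + u(-89, A(4) + 1*1)) = (-40327 - 15532)/((-14009 + 2041) - 13) = -55859/(-11968 - 13) = -55859/(-11981) = -55859*(-1/11981) = 55859/11981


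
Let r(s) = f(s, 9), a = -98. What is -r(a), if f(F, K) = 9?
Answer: -9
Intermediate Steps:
r(s) = 9
-r(a) = -1*9 = -9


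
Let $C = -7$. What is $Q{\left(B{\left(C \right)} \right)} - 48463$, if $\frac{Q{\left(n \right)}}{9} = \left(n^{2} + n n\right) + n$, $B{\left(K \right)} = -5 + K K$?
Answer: $-13219$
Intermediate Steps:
$B{\left(K \right)} = -5 + K^{2}$
$Q{\left(n \right)} = 9 n + 18 n^{2}$ ($Q{\left(n \right)} = 9 \left(\left(n^{2} + n n\right) + n\right) = 9 \left(\left(n^{2} + n^{2}\right) + n\right) = 9 \left(2 n^{2} + n\right) = 9 \left(n + 2 n^{2}\right) = 9 n + 18 n^{2}$)
$Q{\left(B{\left(C \right)} \right)} - 48463 = 9 \left(-5 + \left(-7\right)^{2}\right) \left(1 + 2 \left(-5 + \left(-7\right)^{2}\right)\right) - 48463 = 9 \left(-5 + 49\right) \left(1 + 2 \left(-5 + 49\right)\right) - 48463 = 9 \cdot 44 \left(1 + 2 \cdot 44\right) - 48463 = 9 \cdot 44 \left(1 + 88\right) - 48463 = 9 \cdot 44 \cdot 89 - 48463 = 35244 - 48463 = -13219$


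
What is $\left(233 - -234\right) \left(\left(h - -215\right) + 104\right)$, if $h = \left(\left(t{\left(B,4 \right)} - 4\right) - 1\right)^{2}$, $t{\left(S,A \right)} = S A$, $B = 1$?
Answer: $149440$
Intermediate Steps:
$t{\left(S,A \right)} = A S$
$h = 1$ ($h = \left(\left(4 \cdot 1 - 4\right) - 1\right)^{2} = \left(\left(4 - 4\right) - 1\right)^{2} = \left(0 - 1\right)^{2} = \left(-1\right)^{2} = 1$)
$\left(233 - -234\right) \left(\left(h - -215\right) + 104\right) = \left(233 - -234\right) \left(\left(1 - -215\right) + 104\right) = \left(233 + 234\right) \left(\left(1 + 215\right) + 104\right) = 467 \left(216 + 104\right) = 467 \cdot 320 = 149440$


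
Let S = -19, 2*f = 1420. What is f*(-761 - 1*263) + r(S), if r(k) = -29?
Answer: -727069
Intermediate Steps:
f = 710 (f = (½)*1420 = 710)
f*(-761 - 1*263) + r(S) = 710*(-761 - 1*263) - 29 = 710*(-761 - 263) - 29 = 710*(-1024) - 29 = -727040 - 29 = -727069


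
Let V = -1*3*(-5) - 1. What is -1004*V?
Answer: -14056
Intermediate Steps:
V = 14 (V = -3*(-5) - 1 = 15 - 1 = 14)
-1004*V = -1004*14 = -14056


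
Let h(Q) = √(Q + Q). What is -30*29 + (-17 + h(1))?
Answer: -887 + √2 ≈ -885.59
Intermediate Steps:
h(Q) = √2*√Q (h(Q) = √(2*Q) = √2*√Q)
-30*29 + (-17 + h(1)) = -30*29 + (-17 + √2*√1) = -870 + (-17 + √2*1) = -870 + (-17 + √2) = -887 + √2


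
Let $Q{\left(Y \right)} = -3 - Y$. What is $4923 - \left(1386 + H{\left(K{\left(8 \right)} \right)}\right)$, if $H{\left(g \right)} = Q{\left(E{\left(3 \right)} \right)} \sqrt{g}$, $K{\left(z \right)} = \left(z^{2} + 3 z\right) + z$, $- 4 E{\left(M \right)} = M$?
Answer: $3537 + 9 \sqrt{6} \approx 3559.0$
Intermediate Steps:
$E{\left(M \right)} = - \frac{M}{4}$
$K{\left(z \right)} = z^{2} + 4 z$
$H{\left(g \right)} = - \frac{9 \sqrt{g}}{4}$ ($H{\left(g \right)} = \left(-3 - \left(- \frac{1}{4}\right) 3\right) \sqrt{g} = \left(-3 - - \frac{3}{4}\right) \sqrt{g} = \left(-3 + \frac{3}{4}\right) \sqrt{g} = - \frac{9 \sqrt{g}}{4}$)
$4923 - \left(1386 + H{\left(K{\left(8 \right)} \right)}\right) = 4923 - \left(1386 - \frac{9 \sqrt{8 \left(4 + 8\right)}}{4}\right) = 4923 - \left(1386 - \frac{9 \sqrt{8 \cdot 12}}{4}\right) = 4923 - \left(1386 - \frac{9 \sqrt{96}}{4}\right) = 4923 - \left(1386 - \frac{9 \cdot 4 \sqrt{6}}{4}\right) = 4923 - \left(1386 - 9 \sqrt{6}\right) = 3537 + 9 \sqrt{6}$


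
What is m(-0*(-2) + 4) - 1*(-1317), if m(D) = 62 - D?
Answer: 1375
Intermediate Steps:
m(-0*(-2) + 4) - 1*(-1317) = (62 - (-0*(-2) + 4)) - 1*(-1317) = (62 - (-2*0 + 4)) + 1317 = (62 - (0 + 4)) + 1317 = (62 - 1*4) + 1317 = (62 - 4) + 1317 = 58 + 1317 = 1375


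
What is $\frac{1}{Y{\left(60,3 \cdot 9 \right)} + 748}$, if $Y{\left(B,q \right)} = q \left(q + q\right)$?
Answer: $\frac{1}{2206} \approx 0.00045331$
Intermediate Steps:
$Y{\left(B,q \right)} = 2 q^{2}$ ($Y{\left(B,q \right)} = q 2 q = 2 q^{2}$)
$\frac{1}{Y{\left(60,3 \cdot 9 \right)} + 748} = \frac{1}{2 \left(3 \cdot 9\right)^{2} + 748} = \frac{1}{2 \cdot 27^{2} + 748} = \frac{1}{2 \cdot 729 + 748} = \frac{1}{1458 + 748} = \frac{1}{2206}$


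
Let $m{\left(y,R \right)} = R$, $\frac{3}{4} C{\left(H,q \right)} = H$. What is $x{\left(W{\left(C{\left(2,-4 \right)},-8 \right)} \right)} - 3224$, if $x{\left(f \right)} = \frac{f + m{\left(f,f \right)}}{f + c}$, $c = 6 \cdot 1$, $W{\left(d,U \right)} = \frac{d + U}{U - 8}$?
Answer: $- \frac{61254}{19} \approx -3223.9$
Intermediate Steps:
$C{\left(H,q \right)} = \frac{4 H}{3}$
$W{\left(d,U \right)} = \frac{U + d}{-8 + U}$
$c = 6$
$x{\left(f \right)} = \frac{2 f}{6 + f}$ ($x{\left(f \right)} = \frac{f + f}{f + 6} = \frac{2 f}{6 + f}$)
$x{\left(W{\left(C{\left(2,-4 \right)},-8 \right)} \right)} - 3224 = \frac{2 \frac{-8 + \frac{4}{3} \cdot 2}{-8 - 8}}{6 + \frac{-8 + \frac{4}{3} \cdot 2}{-8 - 8}} - 3224 = \frac{2 \frac{-8 + \frac{8}{3}}{-16}}{6 + \frac{-8 + \frac{8}{3}}{-16}} - 3224 = \frac{2 \left(\left(- \frac{1}{16}\right) \left(- \frac{16}{3}\right)\right)}{6 - - \frac{1}{3}} - 3224 = 2 \cdot \frac{1}{3} \frac{1}{6 + \frac{1}{3}} - 3224 = 2 \cdot \frac{1}{3} \frac{1}{\frac{19}{3}} - 3224 = 2 \cdot \frac{1}{3} \cdot \frac{3}{19} - 3224 = \frac{2}{19} - 3224 = - \frac{61254}{19}$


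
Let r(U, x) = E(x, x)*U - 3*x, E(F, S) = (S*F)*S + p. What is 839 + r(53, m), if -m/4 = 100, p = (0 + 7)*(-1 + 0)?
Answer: -3391998332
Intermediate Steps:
p = -7 (p = 7*(-1) = -7)
E(F, S) = -7 + F*S² (E(F, S) = (S*F)*S - 7 = (F*S)*S - 7 = F*S² - 7 = -7 + F*S²)
m = -400 (m = -4*100 = -400)
r(U, x) = -3*x + U*(-7 + x³) (r(U, x) = (-7 + x*x²)*U - 3*x = (-7 + x³)*U - 3*x = U*(-7 + x³) - 3*x = -3*x + U*(-7 + x³))
839 + r(53, m) = 839 + (-3*(-400) + 53*(-7 + (-400)³)) = 839 + (1200 + 53*(-7 - 64000000)) = 839 + (1200 + 53*(-64000007)) = 839 + (1200 - 3392000371) = 839 - 3391999171 = -3391998332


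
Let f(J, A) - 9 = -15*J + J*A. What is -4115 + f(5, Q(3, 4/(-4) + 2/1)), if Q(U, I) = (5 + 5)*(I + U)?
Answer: -3981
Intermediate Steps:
Q(U, I) = 10*I + 10*U (Q(U, I) = 10*(I + U) = 10*I + 10*U)
f(J, A) = 9 - 15*J + A*J (f(J, A) = 9 + (-15*J + J*A) = 9 + (-15*J + A*J) = 9 - 15*J + A*J)
-4115 + f(5, Q(3, 4/(-4) + 2/1)) = -4115 + (9 - 15*5 + (10*(4/(-4) + 2/1) + 10*3)*5) = -4115 + (9 - 75 + (10*(4*(-¼) + 2*1) + 30)*5) = -4115 + (9 - 75 + (10*(-1 + 2) + 30)*5) = -4115 + (9 - 75 + (10*1 + 30)*5) = -4115 + (9 - 75 + (10 + 30)*5) = -4115 + (9 - 75 + 40*5) = -4115 + (9 - 75 + 200) = -4115 + 134 = -3981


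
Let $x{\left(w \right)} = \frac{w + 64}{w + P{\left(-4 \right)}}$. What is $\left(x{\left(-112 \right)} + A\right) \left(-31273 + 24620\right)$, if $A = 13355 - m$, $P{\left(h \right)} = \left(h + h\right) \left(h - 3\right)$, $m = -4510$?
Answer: $- \frac{832030833}{7} \approx -1.1886 \cdot 10^{8}$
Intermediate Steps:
$P{\left(h \right)} = 2 h \left(-3 + h\right)$
$x{\left(w \right)} = \frac{64 + w}{56 + w}$ ($x{\left(w \right)} = \frac{w + 64}{w + 2 \left(-4\right) \left(-3 - 4\right)} = \frac{64 + w}{w + 2 \left(-4\right) \left(-7\right)} = \frac{64 + w}{w + 56} = \frac{64 + w}{56 + w}$)
$A = 17865$ ($A = 13355 - -4510 = 13355 + 4510 = 17865$)
$\left(x{\left(-112 \right)} + A\right) \left(-31273 + 24620\right) = \left(\frac{64 - 112}{56 - 112} + 17865\right) \left(-31273 + 24620\right) = \left(\frac{1}{-56} \left(-48\right) + 17865\right) \left(-6653\right) = \left(\left(- \frac{1}{56}\right) \left(-48\right) + 17865\right) \left(-6653\right) = \left(\frac{6}{7} + 17865\right) \left(-6653\right) = \frac{125061}{7} \left(-6653\right) = - \frac{832030833}{7}$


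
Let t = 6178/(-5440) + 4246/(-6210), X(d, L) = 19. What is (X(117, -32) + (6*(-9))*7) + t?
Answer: -609467261/1689120 ≈ -360.82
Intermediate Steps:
t = -3073181/1689120 (t = 6178*(-1/5440) + 4246*(-1/6210) = -3089/2720 - 2123/3105 = -3073181/1689120 ≈ -1.8194)
(X(117, -32) + (6*(-9))*7) + t = (19 + (6*(-9))*7) - 3073181/1689120 = (19 - 54*7) - 3073181/1689120 = (19 - 378) - 3073181/1689120 = -359 - 3073181/1689120 = -609467261/1689120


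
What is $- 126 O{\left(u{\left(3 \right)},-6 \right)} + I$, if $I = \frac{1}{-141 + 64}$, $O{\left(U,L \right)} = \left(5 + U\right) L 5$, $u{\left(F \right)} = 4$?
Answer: $\frac{2619539}{77} \approx 34020.0$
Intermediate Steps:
$O{\left(U,L \right)} = 5 L \left(5 + U\right)$ ($O{\left(U,L \right)} = L \left(5 + U\right) 5 = 5 L \left(5 + U\right)$)
$I = - \frac{1}{77}$ ($I = \frac{1}{-77} = - \frac{1}{77} \approx -0.012987$)
$- 126 O{\left(u{\left(3 \right)},-6 \right)} + I = - 126 \cdot 5 \left(-6\right) \left(5 + 4\right) - \frac{1}{77} = - 126 \cdot 5 \left(-6\right) 9 - \frac{1}{77} = \left(-126\right) \left(-270\right) - \frac{1}{77} = 34020 - \frac{1}{77} = \frac{2619539}{77}$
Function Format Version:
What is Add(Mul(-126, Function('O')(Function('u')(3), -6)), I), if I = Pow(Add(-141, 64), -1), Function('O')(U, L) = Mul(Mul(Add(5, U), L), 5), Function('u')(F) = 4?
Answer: Rational(2619539, 77) ≈ 34020.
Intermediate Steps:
Function('O')(U, L) = Mul(5, L, Add(5, U)) (Function('O')(U, L) = Mul(Mul(L, Add(5, U)), 5) = Mul(5, L, Add(5, U)))
I = Rational(-1, 77) (I = Pow(-77, -1) = Rational(-1, 77) ≈ -0.012987)
Add(Mul(-126, Function('O')(Function('u')(3), -6)), I) = Add(Mul(-126, Mul(5, -6, Add(5, 4))), Rational(-1, 77)) = Add(Mul(-126, Mul(5, -6, 9)), Rational(-1, 77)) = Add(Mul(-126, -270), Rational(-1, 77)) = Add(34020, Rational(-1, 77)) = Rational(2619539, 77)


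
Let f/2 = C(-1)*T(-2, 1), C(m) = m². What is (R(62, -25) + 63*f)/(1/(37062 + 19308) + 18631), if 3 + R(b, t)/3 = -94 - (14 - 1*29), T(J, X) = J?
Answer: -28072260/1050229471 ≈ -0.026730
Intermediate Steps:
R(b, t) = -246 (R(b, t) = -9 + 3*(-94 - (14 - 1*29)) = -9 + 3*(-94 - (14 - 29)) = -9 + 3*(-94 - 1*(-15)) = -9 + 3*(-94 + 15) = -9 + 3*(-79) = -9 - 237 = -246)
f = -4 (f = 2*((-1)²*(-2)) = 2*(1*(-2)) = 2*(-2) = -4)
(R(62, -25) + 63*f)/(1/(37062 + 19308) + 18631) = (-246 + 63*(-4))/(1/(37062 + 19308) + 18631) = (-246 - 252)/(1/56370 + 18631) = -498/(1/56370 + 18631) = -498/1050229471/56370 = -498*56370/1050229471 = -28072260/1050229471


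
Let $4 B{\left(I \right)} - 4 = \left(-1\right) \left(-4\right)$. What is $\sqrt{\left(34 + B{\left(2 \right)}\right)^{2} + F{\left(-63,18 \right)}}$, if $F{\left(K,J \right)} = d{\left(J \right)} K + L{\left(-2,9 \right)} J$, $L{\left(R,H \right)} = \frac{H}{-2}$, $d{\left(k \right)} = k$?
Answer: $9$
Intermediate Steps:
$L{\left(R,H \right)} = - \frac{H}{2}$ ($L{\left(R,H \right)} = H \left(- \frac{1}{2}\right) = - \frac{H}{2}$)
$B{\left(I \right)} = 2$ ($B{\left(I \right)} = 1 + \frac{\left(-1\right) \left(-4\right)}{4} = 1 + \frac{1}{4} \cdot 4 = 1 + 1 = 2$)
$F{\left(K,J \right)} = - \frac{9 J}{2} + J K$ ($F{\left(K,J \right)} = J K + \left(- \frac{1}{2}\right) 9 J = J K - \frac{9 J}{2} = - \frac{9 J}{2} + J K$)
$\sqrt{\left(34 + B{\left(2 \right)}\right)^{2} + F{\left(-63,18 \right)}} = \sqrt{\left(34 + 2\right)^{2} + \frac{1}{2} \cdot 18 \left(-9 + 2 \left(-63\right)\right)} = \sqrt{36^{2} + \frac{1}{2} \cdot 18 \left(-9 - 126\right)} = \sqrt{1296 + \frac{1}{2} \cdot 18 \left(-135\right)} = \sqrt{1296 - 1215} = \sqrt{81} = 9$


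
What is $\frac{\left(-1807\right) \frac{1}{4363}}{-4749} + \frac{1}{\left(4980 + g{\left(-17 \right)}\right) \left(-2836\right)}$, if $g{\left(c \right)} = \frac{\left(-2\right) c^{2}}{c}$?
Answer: $\frac{25674285241}{294630660053448} \approx 8.7141 \cdot 10^{-5}$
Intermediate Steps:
$g{\left(c \right)} = - 2 c$
$\frac{\left(-1807\right) \frac{1}{4363}}{-4749} + \frac{1}{\left(4980 + g{\left(-17 \right)}\right) \left(-2836\right)} = \frac{\left(-1807\right) \frac{1}{4363}}{-4749} + \frac{1}{\left(4980 - -34\right) \left(-2836\right)} = \left(-1807\right) \frac{1}{4363} \left(- \frac{1}{4749}\right) + \frac{1}{4980 + 34} \left(- \frac{1}{2836}\right) = \left(- \frac{1807}{4363}\right) \left(- \frac{1}{4749}\right) + \frac{1}{5014} \left(- \frac{1}{2836}\right) = \frac{1807}{20719887} + \frac{1}{5014} \left(- \frac{1}{2836}\right) = \frac{1807}{20719887} - \frac{1}{14219704} = \frac{25674285241}{294630660053448}$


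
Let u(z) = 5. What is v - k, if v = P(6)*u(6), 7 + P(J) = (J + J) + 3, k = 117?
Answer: -77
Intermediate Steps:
P(J) = -4 + 2*J (P(J) = -7 + ((J + J) + 3) = -7 + (2*J + 3) = -7 + (3 + 2*J) = -4 + 2*J)
v = 40 (v = (-4 + 2*6)*5 = (-4 + 12)*5 = 8*5 = 40)
v - k = 40 - 1*117 = 40 - 117 = -77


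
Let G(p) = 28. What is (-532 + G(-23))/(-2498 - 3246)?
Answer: 63/718 ≈ 0.087744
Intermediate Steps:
(-532 + G(-23))/(-2498 - 3246) = (-532 + 28)/(-2498 - 3246) = -504/(-5744) = -504*(-1/5744) = 63/718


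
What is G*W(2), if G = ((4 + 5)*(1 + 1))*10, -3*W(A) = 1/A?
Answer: -30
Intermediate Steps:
W(A) = -1/(3*A)
G = 180 (G = (9*2)*10 = 18*10 = 180)
G*W(2) = 180*(-1/3/2) = 180*(-1/3*1/2) = 180*(-1/6) = -30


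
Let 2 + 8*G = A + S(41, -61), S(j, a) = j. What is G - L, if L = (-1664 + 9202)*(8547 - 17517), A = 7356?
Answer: 540934275/8 ≈ 6.7617e+7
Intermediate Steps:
L = -67615860 (L = 7538*(-8970) = -67615860)
G = 7395/8 (G = -1/4 + (7356 + 41)/8 = -1/4 + (1/8)*7397 = -1/4 + 7397/8 = 7395/8 ≈ 924.38)
G - L = 7395/8 - 1*(-67615860) = 7395/8 + 67615860 = 540934275/8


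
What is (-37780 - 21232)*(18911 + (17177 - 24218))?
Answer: -700472440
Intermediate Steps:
(-37780 - 21232)*(18911 + (17177 - 24218)) = -59012*(18911 - 7041) = -59012*11870 = -700472440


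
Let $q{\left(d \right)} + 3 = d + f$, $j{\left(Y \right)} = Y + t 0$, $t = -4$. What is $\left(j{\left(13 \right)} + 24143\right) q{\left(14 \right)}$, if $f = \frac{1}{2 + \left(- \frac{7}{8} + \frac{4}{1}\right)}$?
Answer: $\frac{11087604}{41} \approx 2.7043 \cdot 10^{5}$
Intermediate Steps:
$j{\left(Y \right)} = Y$ ($j{\left(Y \right)} = Y - 0 = Y + 0 = Y$)
$f = \frac{8}{41}$ ($f = \frac{1}{2 + \left(\left(-7\right) \frac{1}{8} + 4 \cdot 1\right)} = \frac{1}{2 + \left(- \frac{7}{8} + 4\right)} = \frac{1}{2 + \frac{25}{8}} = \frac{1}{\frac{41}{8}} = \frac{8}{41} \approx 0.19512$)
$q{\left(d \right)} = - \frac{115}{41} + d$ ($q{\left(d \right)} = -3 + \left(d + \frac{8}{41}\right) = -3 + \left(\frac{8}{41} + d\right) = - \frac{115}{41} + d$)
$\left(j{\left(13 \right)} + 24143\right) q{\left(14 \right)} = \left(13 + 24143\right) \left(- \frac{115}{41} + 14\right) = 24156 \cdot \frac{459}{41} = \frac{11087604}{41}$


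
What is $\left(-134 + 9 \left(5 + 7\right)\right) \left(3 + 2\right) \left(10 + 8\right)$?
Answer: $-2340$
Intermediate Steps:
$\left(-134 + 9 \left(5 + 7\right)\right) \left(3 + 2\right) \left(10 + 8\right) = \left(-134 + 9 \cdot 12\right) 5 \cdot 18 = \left(-134 + 108\right) 90 = \left(-26\right) 90 = -2340$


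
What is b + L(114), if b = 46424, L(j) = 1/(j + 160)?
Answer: 12720177/274 ≈ 46424.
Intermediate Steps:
L(j) = 1/(160 + j)
b + L(114) = 46424 + 1/(160 + 114) = 46424 + 1/274 = 12720177/274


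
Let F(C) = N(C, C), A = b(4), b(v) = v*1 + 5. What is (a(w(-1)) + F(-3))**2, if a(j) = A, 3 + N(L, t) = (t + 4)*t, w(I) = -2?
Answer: 9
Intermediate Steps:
N(L, t) = -3 + t*(4 + t) (N(L, t) = -3 + (t + 4)*t = -3 + (4 + t)*t = -3 + t*(4 + t))
b(v) = 5 + v (b(v) = v + 5 = 5 + v)
A = 9 (A = 5 + 4 = 9)
F(C) = -3 + C**2 + 4*C
a(j) = 9
(a(w(-1)) + F(-3))**2 = (9 + (-3 + (-3)**2 + 4*(-3)))**2 = (9 + (-3 + 9 - 12))**2 = (9 - 6)**2 = 3**2 = 9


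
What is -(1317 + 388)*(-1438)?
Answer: 2451790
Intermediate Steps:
-(1317 + 388)*(-1438) = -1705*(-1438) = -1*(-2451790) = 2451790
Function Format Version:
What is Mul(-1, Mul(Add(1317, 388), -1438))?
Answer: 2451790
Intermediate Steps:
Mul(-1, Mul(Add(1317, 388), -1438)) = Mul(-1, Mul(1705, -1438)) = Mul(-1, -2451790) = 2451790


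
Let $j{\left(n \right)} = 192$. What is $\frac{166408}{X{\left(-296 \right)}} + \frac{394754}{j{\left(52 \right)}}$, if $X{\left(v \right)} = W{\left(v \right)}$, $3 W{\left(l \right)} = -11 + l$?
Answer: $\frac{12669235}{29472} \approx 429.87$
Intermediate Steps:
$W{\left(l \right)} = - \frac{11}{3} + \frac{l}{3}$ ($W{\left(l \right)} = \frac{-11 + l}{3} = - \frac{11}{3} + \frac{l}{3}$)
$X{\left(v \right)} = - \frac{11}{3} + \frac{v}{3}$
$\frac{166408}{X{\left(-296 \right)}} + \frac{394754}{j{\left(52 \right)}} = \frac{166408}{- \frac{11}{3} + \frac{1}{3} \left(-296\right)} + \frac{394754}{192} = \frac{166408}{- \frac{11}{3} - \frac{296}{3}} + 394754 \cdot \frac{1}{192} = \frac{166408}{- \frac{307}{3}} + \frac{197377}{96} = 166408 \left(- \frac{3}{307}\right) + \frac{197377}{96} = - \frac{499224}{307} + \frac{197377}{96} = \frac{12669235}{29472}$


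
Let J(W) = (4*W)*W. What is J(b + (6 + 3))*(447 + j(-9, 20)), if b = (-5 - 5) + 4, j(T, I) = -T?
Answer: 16416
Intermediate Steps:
b = -6 (b = -10 + 4 = -6)
J(W) = 4*W**2
J(b + (6 + 3))*(447 + j(-9, 20)) = (4*(-6 + (6 + 3))**2)*(447 - 1*(-9)) = (4*(-6 + 9)**2)*(447 + 9) = (4*3**2)*456 = (4*9)*456 = 36*456 = 16416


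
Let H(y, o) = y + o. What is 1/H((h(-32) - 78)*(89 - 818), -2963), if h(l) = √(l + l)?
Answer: 53899/2939114425 + 5832*I/2939114425 ≈ 1.8339e-5 + 1.9843e-6*I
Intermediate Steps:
h(l) = √2*√l (h(l) = √(2*l) = √2*√l)
H(y, o) = o + y
1/H((h(-32) - 78)*(89 - 818), -2963) = 1/(-2963 + (√2*√(-32) - 78)*(89 - 818)) = 1/(-2963 + (√2*(4*I*√2) - 78)*(-729)) = 1/(-2963 + (8*I - 78)*(-729)) = 1/(-2963 + (-78 + 8*I)*(-729)) = 1/(-2963 + (56862 - 5832*I)) = 1/(53899 - 5832*I) = (53899 + 5832*I)/2939114425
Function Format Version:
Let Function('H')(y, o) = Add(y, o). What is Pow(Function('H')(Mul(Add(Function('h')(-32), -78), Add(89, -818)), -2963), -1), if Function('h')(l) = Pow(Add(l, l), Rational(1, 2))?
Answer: Add(Rational(53899, 2939114425), Mul(Rational(5832, 2939114425), I)) ≈ Add(1.8339e-5, Mul(1.9843e-6, I))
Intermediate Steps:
Function('h')(l) = Mul(Pow(2, Rational(1, 2)), Pow(l, Rational(1, 2))) (Function('h')(l) = Pow(Mul(2, l), Rational(1, 2)) = Mul(Pow(2, Rational(1, 2)), Pow(l, Rational(1, 2))))
Function('H')(y, o) = Add(o, y)
Pow(Function('H')(Mul(Add(Function('h')(-32), -78), Add(89, -818)), -2963), -1) = Pow(Add(-2963, Mul(Add(Mul(Pow(2, Rational(1, 2)), Pow(-32, Rational(1, 2))), -78), Add(89, -818))), -1) = Pow(Add(-2963, Mul(Add(Mul(Pow(2, Rational(1, 2)), Mul(4, I, Pow(2, Rational(1, 2)))), -78), -729)), -1) = Pow(Add(-2963, Mul(Add(Mul(8, I), -78), -729)), -1) = Pow(Add(-2963, Mul(Add(-78, Mul(8, I)), -729)), -1) = Pow(Add(-2963, Add(56862, Mul(-5832, I))), -1) = Pow(Add(53899, Mul(-5832, I)), -1) = Mul(Rational(1, 2939114425), Add(53899, Mul(5832, I)))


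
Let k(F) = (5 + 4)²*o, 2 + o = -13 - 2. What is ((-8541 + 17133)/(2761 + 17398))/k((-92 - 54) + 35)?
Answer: -2864/9252981 ≈ -0.00030952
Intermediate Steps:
o = -17 (o = -2 + (-13 - 2) = -2 - 15 = -17)
k(F) = -1377 (k(F) = (5 + 4)²*(-17) = 9²*(-17) = 81*(-17) = -1377)
((-8541 + 17133)/(2761 + 17398))/k((-92 - 54) + 35) = ((-8541 + 17133)/(2761 + 17398))/(-1377) = (8592/20159)*(-1/1377) = -2864/9252981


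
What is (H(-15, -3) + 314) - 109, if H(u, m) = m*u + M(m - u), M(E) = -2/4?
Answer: 499/2 ≈ 249.50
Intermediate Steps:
M(E) = -½ (M(E) = -2*¼ = -½)
H(u, m) = -½ + m*u (H(u, m) = m*u - ½ = -½ + m*u)
(H(-15, -3) + 314) - 109 = ((-½ - 3*(-15)) + 314) - 109 = ((-½ + 45) + 314) - 109 = (89/2 + 314) - 109 = 717/2 - 109 = 499/2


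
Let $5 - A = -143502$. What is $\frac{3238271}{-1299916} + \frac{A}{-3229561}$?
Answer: $- \frac{10644740774443}{4198158016876} \approx -2.5356$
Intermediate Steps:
$A = 143507$ ($A = 5 - -143502 = 5 + 143502 = 143507$)
$\frac{3238271}{-1299916} + \frac{A}{-3229561} = \frac{3238271}{-1299916} + \frac{143507}{-3229561} = 3238271 \left(- \frac{1}{1299916}\right) + 143507 \left(- \frac{1}{3229561}\right) = - \frac{3238271}{1299916} - \frac{143507}{3229561} = - \frac{10644740774443}{4198158016876}$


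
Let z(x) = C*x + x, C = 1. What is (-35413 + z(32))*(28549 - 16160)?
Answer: -437938761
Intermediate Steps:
z(x) = 2*x (z(x) = 1*x + x = x + x = 2*x)
(-35413 + z(32))*(28549 - 16160) = (-35413 + 2*32)*(28549 - 16160) = (-35413 + 64)*12389 = -35349*12389 = -437938761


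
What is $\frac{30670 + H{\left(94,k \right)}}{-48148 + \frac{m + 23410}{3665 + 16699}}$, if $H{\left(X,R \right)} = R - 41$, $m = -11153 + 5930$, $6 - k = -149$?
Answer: $- \frac{626885376}{980467685} \approx -0.63937$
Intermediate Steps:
$k = 155$ ($k = 6 - -149 = 6 + 149 = 155$)
$m = -5223$
$H{\left(X,R \right)} = -41 + R$ ($H{\left(X,R \right)} = R - 41 = -41 + R$)
$\frac{30670 + H{\left(94,k \right)}}{-48148 + \frac{m + 23410}{3665 + 16699}} = \frac{30670 + \left(-41 + 155\right)}{-48148 + \frac{-5223 + 23410}{3665 + 16699}} = \frac{30670 + 114}{-48148 + \frac{18187}{20364}} = \frac{30784}{-48148 + 18187 \cdot \frac{1}{20364}} = \frac{30784}{-48148 + \frac{18187}{20364}} = \frac{30784}{- \frac{980467685}{20364}} = 30784 \left(- \frac{20364}{980467685}\right) = - \frac{626885376}{980467685}$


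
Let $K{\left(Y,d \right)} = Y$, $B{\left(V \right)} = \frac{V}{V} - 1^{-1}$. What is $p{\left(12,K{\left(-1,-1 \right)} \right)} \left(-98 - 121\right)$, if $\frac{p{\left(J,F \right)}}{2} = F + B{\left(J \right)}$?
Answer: $438$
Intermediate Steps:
$B{\left(V \right)} = 0$ ($B{\left(V \right)} = 1 - 1 = 0$)
$p{\left(J,F \right)} = 2 F$ ($p{\left(J,F \right)} = 2 \left(F + 0\right) = 2 F$)
$p{\left(12,K{\left(-1,-1 \right)} \right)} \left(-98 - 121\right) = 2 \left(-1\right) \left(-98 - 121\right) = \left(-2\right) \left(-219\right) = 438$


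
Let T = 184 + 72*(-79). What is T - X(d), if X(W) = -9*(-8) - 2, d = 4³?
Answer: -5574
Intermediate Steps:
d = 64
X(W) = 70 (X(W) = 72 - 2 = 70)
T = -5504 (T = 184 - 5688 = -5504)
T - X(d) = -5504 - 1*70 = -5504 - 70 = -5574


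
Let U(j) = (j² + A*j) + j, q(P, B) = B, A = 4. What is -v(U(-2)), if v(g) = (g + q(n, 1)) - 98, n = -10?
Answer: 103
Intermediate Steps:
U(j) = j² + 5*j (U(j) = (j² + 4*j) + j = j² + 5*j)
v(g) = -97 + g (v(g) = (g + 1) - 98 = (1 + g) - 98 = -97 + g)
-v(U(-2)) = -(-97 - 2*(5 - 2)) = -(-97 - 2*3) = -(-97 - 6) = -1*(-103) = 103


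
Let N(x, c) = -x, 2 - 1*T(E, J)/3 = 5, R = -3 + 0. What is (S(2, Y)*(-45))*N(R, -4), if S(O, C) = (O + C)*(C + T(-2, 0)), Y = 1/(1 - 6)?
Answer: 11178/5 ≈ 2235.6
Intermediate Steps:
R = -3
T(E, J) = -9 (T(E, J) = 6 - 3*5 = 6 - 15 = -9)
Y = -⅕ (Y = 1/(-5) = -⅕ ≈ -0.20000)
S(O, C) = (-9 + C)*(C + O) (S(O, C) = (O + C)*(C - 9) = (C + O)*(-9 + C) = (-9 + C)*(C + O))
(S(2, Y)*(-45))*N(R, -4) = (((-⅕)² - 9*(-⅕) - 9*2 - ⅕*2)*(-45))*(-1*(-3)) = ((1/25 + 9/5 - 18 - ⅖)*(-45))*3 = -414/25*(-45)*3 = (3726/5)*3 = 11178/5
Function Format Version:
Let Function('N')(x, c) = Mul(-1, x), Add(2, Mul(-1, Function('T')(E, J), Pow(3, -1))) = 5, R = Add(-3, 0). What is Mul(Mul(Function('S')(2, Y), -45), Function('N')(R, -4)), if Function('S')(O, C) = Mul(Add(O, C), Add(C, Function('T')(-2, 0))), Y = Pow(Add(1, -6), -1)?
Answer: Rational(11178, 5) ≈ 2235.6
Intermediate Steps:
R = -3
Function('T')(E, J) = -9 (Function('T')(E, J) = Add(6, Mul(-3, 5)) = Add(6, -15) = -9)
Y = Rational(-1, 5) (Y = Pow(-5, -1) = Rational(-1, 5) ≈ -0.20000)
Function('S')(O, C) = Mul(Add(-9, C), Add(C, O)) (Function('S')(O, C) = Mul(Add(O, C), Add(C, -9)) = Mul(Add(C, O), Add(-9, C)) = Mul(Add(-9, C), Add(C, O)))
Mul(Mul(Function('S')(2, Y), -45), Function('N')(R, -4)) = Mul(Mul(Add(Pow(Rational(-1, 5), 2), Mul(-9, Rational(-1, 5)), Mul(-9, 2), Mul(Rational(-1, 5), 2)), -45), Mul(-1, -3)) = Mul(Mul(Add(Rational(1, 25), Rational(9, 5), -18, Rational(-2, 5)), -45), 3) = Mul(Mul(Rational(-414, 25), -45), 3) = Mul(Rational(3726, 5), 3) = Rational(11178, 5)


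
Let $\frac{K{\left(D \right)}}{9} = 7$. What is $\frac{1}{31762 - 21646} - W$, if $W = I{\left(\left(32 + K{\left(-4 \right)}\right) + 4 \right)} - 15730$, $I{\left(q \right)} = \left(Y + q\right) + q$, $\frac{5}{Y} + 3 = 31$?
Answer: $\frac{549919673}{35406} \approx 15532.0$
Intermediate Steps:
$Y = \frac{5}{28}$ ($Y = \frac{5}{-3 + 31} = \frac{5}{28} \approx 0.17857$)
$K{\left(D \right)} = 63$ ($K{\left(D \right)} = 9 \cdot 7 = 63$)
$I{\left(q \right)} = \frac{5}{28} + 2 q$ ($I{\left(q \right)} = \left(\frac{5}{28} + q\right) + q = \frac{5}{28} + 2 q$)
$W = - \frac{434891}{28}$ ($W = \left(\frac{5}{28} + 2 \left(\left(32 + 63\right) + 4\right)\right) - 15730 = \left(\frac{5}{28} + 2 \left(95 + 4\right)\right) - 15730 = \left(\frac{5}{28} + 2 \cdot 99\right) - 15730 = \left(\frac{5}{28} + 198\right) - 15730 = \frac{5549}{28} - 15730 = - \frac{434891}{28} \approx -15532.0$)
$\frac{1}{31762 - 21646} - W = \frac{1}{31762 - 21646} - - \frac{434891}{28} = \frac{1}{10116} + \frac{434891}{28} = \frac{549919673}{35406}$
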